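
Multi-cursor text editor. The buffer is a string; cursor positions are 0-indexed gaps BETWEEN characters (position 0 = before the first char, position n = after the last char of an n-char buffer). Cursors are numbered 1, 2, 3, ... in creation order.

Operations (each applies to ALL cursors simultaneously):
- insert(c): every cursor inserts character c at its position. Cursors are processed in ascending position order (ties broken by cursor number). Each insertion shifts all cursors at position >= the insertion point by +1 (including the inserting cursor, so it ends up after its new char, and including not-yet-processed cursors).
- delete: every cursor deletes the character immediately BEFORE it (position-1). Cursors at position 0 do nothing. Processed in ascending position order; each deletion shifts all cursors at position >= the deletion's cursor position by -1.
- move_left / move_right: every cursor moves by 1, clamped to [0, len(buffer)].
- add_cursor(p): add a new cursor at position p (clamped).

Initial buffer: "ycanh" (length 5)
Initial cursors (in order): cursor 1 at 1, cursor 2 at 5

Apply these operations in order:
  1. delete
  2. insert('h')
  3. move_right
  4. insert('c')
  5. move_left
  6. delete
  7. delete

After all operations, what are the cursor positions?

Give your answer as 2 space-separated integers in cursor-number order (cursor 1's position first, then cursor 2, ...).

Answer: 0 2

Derivation:
After op 1 (delete): buffer="can" (len 3), cursors c1@0 c2@3, authorship ...
After op 2 (insert('h')): buffer="hcanh" (len 5), cursors c1@1 c2@5, authorship 1...2
After op 3 (move_right): buffer="hcanh" (len 5), cursors c1@2 c2@5, authorship 1...2
After op 4 (insert('c')): buffer="hccanhc" (len 7), cursors c1@3 c2@7, authorship 1.1..22
After op 5 (move_left): buffer="hccanhc" (len 7), cursors c1@2 c2@6, authorship 1.1..22
After op 6 (delete): buffer="hcanc" (len 5), cursors c1@1 c2@4, authorship 11..2
After op 7 (delete): buffer="cac" (len 3), cursors c1@0 c2@2, authorship 1.2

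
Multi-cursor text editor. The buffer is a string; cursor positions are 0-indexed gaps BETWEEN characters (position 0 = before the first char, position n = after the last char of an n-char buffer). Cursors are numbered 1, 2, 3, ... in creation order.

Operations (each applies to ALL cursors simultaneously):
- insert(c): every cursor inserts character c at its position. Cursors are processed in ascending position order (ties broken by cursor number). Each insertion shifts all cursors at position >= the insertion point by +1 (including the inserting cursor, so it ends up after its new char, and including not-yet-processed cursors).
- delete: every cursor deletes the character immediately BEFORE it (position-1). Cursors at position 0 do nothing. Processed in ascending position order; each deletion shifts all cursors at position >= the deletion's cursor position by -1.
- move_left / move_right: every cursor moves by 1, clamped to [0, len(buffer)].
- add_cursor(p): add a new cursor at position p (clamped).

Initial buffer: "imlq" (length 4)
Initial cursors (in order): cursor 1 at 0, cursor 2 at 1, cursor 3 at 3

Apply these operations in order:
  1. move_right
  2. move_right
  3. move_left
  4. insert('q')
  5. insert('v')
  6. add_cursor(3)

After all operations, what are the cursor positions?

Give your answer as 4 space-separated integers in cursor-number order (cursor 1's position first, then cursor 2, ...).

Answer: 3 6 9 3

Derivation:
After op 1 (move_right): buffer="imlq" (len 4), cursors c1@1 c2@2 c3@4, authorship ....
After op 2 (move_right): buffer="imlq" (len 4), cursors c1@2 c2@3 c3@4, authorship ....
After op 3 (move_left): buffer="imlq" (len 4), cursors c1@1 c2@2 c3@3, authorship ....
After op 4 (insert('q')): buffer="iqmqlqq" (len 7), cursors c1@2 c2@4 c3@6, authorship .1.2.3.
After op 5 (insert('v')): buffer="iqvmqvlqvq" (len 10), cursors c1@3 c2@6 c3@9, authorship .11.22.33.
After op 6 (add_cursor(3)): buffer="iqvmqvlqvq" (len 10), cursors c1@3 c4@3 c2@6 c3@9, authorship .11.22.33.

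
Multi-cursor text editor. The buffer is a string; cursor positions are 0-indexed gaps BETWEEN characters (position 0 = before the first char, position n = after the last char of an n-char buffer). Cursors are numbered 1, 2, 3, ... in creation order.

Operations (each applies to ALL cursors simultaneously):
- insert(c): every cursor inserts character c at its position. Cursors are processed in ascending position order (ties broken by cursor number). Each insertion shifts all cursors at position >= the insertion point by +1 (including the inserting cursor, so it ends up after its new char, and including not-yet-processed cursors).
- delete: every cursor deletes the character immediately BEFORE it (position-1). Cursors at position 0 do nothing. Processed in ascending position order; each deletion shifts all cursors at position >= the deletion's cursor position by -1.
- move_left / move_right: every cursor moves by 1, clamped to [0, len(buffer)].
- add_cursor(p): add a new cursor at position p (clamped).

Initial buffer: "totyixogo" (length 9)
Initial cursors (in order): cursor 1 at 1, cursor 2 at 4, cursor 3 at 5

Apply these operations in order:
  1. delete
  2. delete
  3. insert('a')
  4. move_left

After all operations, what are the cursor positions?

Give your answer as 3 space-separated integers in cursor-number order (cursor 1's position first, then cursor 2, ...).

Answer: 2 2 2

Derivation:
After op 1 (delete): buffer="otxogo" (len 6), cursors c1@0 c2@2 c3@2, authorship ......
After op 2 (delete): buffer="xogo" (len 4), cursors c1@0 c2@0 c3@0, authorship ....
After op 3 (insert('a')): buffer="aaaxogo" (len 7), cursors c1@3 c2@3 c3@3, authorship 123....
After op 4 (move_left): buffer="aaaxogo" (len 7), cursors c1@2 c2@2 c3@2, authorship 123....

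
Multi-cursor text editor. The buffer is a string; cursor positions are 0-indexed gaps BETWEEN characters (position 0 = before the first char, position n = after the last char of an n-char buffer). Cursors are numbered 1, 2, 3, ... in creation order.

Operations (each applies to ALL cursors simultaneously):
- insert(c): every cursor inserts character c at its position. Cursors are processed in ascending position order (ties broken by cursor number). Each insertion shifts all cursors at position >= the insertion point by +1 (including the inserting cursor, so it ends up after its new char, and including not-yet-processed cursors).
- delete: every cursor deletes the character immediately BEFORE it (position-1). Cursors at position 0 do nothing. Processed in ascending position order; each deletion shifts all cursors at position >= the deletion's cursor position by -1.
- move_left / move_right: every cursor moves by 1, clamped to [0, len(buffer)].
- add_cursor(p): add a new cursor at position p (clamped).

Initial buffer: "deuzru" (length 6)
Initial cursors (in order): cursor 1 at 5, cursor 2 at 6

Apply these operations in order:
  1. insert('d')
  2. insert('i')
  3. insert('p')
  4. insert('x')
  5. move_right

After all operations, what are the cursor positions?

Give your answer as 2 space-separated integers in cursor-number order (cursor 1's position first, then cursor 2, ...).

After op 1 (insert('d')): buffer="deuzrdud" (len 8), cursors c1@6 c2@8, authorship .....1.2
After op 2 (insert('i')): buffer="deuzrdiudi" (len 10), cursors c1@7 c2@10, authorship .....11.22
After op 3 (insert('p')): buffer="deuzrdipudip" (len 12), cursors c1@8 c2@12, authorship .....111.222
After op 4 (insert('x')): buffer="deuzrdipxudipx" (len 14), cursors c1@9 c2@14, authorship .....1111.2222
After op 5 (move_right): buffer="deuzrdipxudipx" (len 14), cursors c1@10 c2@14, authorship .....1111.2222

Answer: 10 14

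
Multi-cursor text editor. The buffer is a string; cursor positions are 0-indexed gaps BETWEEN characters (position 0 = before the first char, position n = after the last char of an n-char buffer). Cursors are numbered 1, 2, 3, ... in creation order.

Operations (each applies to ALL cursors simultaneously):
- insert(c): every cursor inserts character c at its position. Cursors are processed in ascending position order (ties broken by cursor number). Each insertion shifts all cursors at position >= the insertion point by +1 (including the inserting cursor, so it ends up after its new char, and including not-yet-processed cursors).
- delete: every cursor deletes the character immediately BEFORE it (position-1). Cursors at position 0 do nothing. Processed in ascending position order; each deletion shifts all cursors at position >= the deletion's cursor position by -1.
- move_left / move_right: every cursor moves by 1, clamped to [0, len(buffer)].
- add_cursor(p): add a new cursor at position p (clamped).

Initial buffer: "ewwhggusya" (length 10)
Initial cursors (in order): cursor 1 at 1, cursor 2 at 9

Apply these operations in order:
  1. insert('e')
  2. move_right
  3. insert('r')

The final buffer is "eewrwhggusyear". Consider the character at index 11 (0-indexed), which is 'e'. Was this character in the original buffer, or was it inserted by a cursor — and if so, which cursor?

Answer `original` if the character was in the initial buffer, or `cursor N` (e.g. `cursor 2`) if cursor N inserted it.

Answer: cursor 2

Derivation:
After op 1 (insert('e')): buffer="eewwhggusyea" (len 12), cursors c1@2 c2@11, authorship .1........2.
After op 2 (move_right): buffer="eewwhggusyea" (len 12), cursors c1@3 c2@12, authorship .1........2.
After op 3 (insert('r')): buffer="eewrwhggusyear" (len 14), cursors c1@4 c2@14, authorship .1.1.......2.2
Authorship (.=original, N=cursor N): . 1 . 1 . . . . . . . 2 . 2
Index 11: author = 2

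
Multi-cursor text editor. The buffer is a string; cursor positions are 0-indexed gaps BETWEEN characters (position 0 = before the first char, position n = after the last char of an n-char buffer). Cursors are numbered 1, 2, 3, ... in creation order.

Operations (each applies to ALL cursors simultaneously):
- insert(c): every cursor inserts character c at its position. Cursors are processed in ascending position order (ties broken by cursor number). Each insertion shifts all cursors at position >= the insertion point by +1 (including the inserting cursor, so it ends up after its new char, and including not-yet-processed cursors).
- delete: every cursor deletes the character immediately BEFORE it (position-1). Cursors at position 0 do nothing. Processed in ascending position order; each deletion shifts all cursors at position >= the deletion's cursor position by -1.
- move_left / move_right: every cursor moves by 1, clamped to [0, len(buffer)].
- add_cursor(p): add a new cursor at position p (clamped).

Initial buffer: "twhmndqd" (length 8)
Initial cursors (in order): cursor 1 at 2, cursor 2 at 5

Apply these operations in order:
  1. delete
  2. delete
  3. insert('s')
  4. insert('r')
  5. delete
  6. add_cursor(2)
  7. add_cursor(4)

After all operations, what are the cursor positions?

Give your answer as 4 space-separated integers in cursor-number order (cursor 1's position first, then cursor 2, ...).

After op 1 (delete): buffer="thmdqd" (len 6), cursors c1@1 c2@3, authorship ......
After op 2 (delete): buffer="hdqd" (len 4), cursors c1@0 c2@1, authorship ....
After op 3 (insert('s')): buffer="shsdqd" (len 6), cursors c1@1 c2@3, authorship 1.2...
After op 4 (insert('r')): buffer="srhsrdqd" (len 8), cursors c1@2 c2@5, authorship 11.22...
After op 5 (delete): buffer="shsdqd" (len 6), cursors c1@1 c2@3, authorship 1.2...
After op 6 (add_cursor(2)): buffer="shsdqd" (len 6), cursors c1@1 c3@2 c2@3, authorship 1.2...
After op 7 (add_cursor(4)): buffer="shsdqd" (len 6), cursors c1@1 c3@2 c2@3 c4@4, authorship 1.2...

Answer: 1 3 2 4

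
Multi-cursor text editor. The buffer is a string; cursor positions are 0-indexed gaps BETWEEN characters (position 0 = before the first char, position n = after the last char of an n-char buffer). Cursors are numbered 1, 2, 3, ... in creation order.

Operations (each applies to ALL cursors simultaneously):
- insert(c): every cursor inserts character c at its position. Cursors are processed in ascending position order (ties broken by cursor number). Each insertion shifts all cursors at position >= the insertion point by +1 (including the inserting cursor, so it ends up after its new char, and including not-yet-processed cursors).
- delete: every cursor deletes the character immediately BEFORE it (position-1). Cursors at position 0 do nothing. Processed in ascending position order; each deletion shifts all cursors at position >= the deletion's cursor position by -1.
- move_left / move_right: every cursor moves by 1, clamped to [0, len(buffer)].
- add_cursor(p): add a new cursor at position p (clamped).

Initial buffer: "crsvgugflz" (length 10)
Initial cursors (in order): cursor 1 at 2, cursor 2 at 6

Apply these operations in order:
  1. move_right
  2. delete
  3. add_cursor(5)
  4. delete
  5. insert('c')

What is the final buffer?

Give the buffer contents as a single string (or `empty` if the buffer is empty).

After op 1 (move_right): buffer="crsvgugflz" (len 10), cursors c1@3 c2@7, authorship ..........
After op 2 (delete): buffer="crvguflz" (len 8), cursors c1@2 c2@5, authorship ........
After op 3 (add_cursor(5)): buffer="crvguflz" (len 8), cursors c1@2 c2@5 c3@5, authorship ........
After op 4 (delete): buffer="cvflz" (len 5), cursors c1@1 c2@2 c3@2, authorship .....
After op 5 (insert('c')): buffer="ccvccflz" (len 8), cursors c1@2 c2@5 c3@5, authorship .1.23...

Answer: ccvccflz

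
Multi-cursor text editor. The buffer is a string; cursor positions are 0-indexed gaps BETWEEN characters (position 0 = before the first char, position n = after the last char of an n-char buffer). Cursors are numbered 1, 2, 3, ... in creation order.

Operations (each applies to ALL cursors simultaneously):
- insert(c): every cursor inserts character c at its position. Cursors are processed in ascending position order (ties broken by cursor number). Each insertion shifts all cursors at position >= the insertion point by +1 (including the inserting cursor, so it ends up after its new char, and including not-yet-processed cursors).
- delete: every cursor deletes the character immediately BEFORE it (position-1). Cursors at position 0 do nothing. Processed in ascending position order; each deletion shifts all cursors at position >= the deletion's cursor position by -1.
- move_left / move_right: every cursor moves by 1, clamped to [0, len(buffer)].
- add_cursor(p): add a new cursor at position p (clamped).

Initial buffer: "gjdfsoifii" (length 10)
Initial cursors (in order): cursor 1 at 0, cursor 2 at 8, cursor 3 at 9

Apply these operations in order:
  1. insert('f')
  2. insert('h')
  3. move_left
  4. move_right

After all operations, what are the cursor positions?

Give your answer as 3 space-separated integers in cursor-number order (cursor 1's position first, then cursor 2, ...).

Answer: 2 12 15

Derivation:
After op 1 (insert('f')): buffer="fgjdfsoiffifi" (len 13), cursors c1@1 c2@10 c3@12, authorship 1........2.3.
After op 2 (insert('h')): buffer="fhgjdfsoiffhifhi" (len 16), cursors c1@2 c2@12 c3@15, authorship 11........22.33.
After op 3 (move_left): buffer="fhgjdfsoiffhifhi" (len 16), cursors c1@1 c2@11 c3@14, authorship 11........22.33.
After op 4 (move_right): buffer="fhgjdfsoiffhifhi" (len 16), cursors c1@2 c2@12 c3@15, authorship 11........22.33.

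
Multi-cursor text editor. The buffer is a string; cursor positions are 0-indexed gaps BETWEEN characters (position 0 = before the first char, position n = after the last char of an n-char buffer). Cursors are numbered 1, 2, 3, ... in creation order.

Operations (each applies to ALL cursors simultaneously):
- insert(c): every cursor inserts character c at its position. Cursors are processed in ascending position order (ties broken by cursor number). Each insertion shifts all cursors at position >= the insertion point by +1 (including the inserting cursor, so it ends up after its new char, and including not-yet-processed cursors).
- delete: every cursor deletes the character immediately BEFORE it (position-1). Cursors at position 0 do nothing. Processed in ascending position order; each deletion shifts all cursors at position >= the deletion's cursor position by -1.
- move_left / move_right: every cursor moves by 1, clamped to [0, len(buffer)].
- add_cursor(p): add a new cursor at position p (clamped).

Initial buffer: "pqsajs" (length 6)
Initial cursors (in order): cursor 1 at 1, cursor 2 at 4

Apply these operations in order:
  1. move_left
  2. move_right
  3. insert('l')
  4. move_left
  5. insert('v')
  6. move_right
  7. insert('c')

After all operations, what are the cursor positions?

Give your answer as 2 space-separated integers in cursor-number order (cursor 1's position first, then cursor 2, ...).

Answer: 4 10

Derivation:
After op 1 (move_left): buffer="pqsajs" (len 6), cursors c1@0 c2@3, authorship ......
After op 2 (move_right): buffer="pqsajs" (len 6), cursors c1@1 c2@4, authorship ......
After op 3 (insert('l')): buffer="plqsaljs" (len 8), cursors c1@2 c2@6, authorship .1...2..
After op 4 (move_left): buffer="plqsaljs" (len 8), cursors c1@1 c2@5, authorship .1...2..
After op 5 (insert('v')): buffer="pvlqsavljs" (len 10), cursors c1@2 c2@7, authorship .11...22..
After op 6 (move_right): buffer="pvlqsavljs" (len 10), cursors c1@3 c2@8, authorship .11...22..
After op 7 (insert('c')): buffer="pvlcqsavlcjs" (len 12), cursors c1@4 c2@10, authorship .111...222..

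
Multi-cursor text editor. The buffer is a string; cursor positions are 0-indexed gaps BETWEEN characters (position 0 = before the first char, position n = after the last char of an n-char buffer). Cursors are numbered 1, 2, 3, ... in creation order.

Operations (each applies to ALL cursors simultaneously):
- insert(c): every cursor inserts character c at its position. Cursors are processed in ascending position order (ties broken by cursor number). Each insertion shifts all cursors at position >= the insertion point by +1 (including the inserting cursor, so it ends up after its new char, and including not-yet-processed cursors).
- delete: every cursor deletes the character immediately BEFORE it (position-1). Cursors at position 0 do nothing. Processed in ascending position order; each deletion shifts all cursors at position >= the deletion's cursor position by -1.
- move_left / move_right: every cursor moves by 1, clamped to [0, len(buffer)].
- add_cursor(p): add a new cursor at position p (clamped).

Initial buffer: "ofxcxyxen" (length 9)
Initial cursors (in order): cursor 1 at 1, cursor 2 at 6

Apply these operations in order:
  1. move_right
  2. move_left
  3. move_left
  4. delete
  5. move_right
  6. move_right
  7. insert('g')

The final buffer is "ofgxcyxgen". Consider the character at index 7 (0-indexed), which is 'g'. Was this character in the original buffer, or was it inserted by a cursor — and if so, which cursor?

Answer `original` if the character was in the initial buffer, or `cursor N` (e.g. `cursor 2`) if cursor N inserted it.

Answer: cursor 2

Derivation:
After op 1 (move_right): buffer="ofxcxyxen" (len 9), cursors c1@2 c2@7, authorship .........
After op 2 (move_left): buffer="ofxcxyxen" (len 9), cursors c1@1 c2@6, authorship .........
After op 3 (move_left): buffer="ofxcxyxen" (len 9), cursors c1@0 c2@5, authorship .........
After op 4 (delete): buffer="ofxcyxen" (len 8), cursors c1@0 c2@4, authorship ........
After op 5 (move_right): buffer="ofxcyxen" (len 8), cursors c1@1 c2@5, authorship ........
After op 6 (move_right): buffer="ofxcyxen" (len 8), cursors c1@2 c2@6, authorship ........
After op 7 (insert('g')): buffer="ofgxcyxgen" (len 10), cursors c1@3 c2@8, authorship ..1....2..
Authorship (.=original, N=cursor N): . . 1 . . . . 2 . .
Index 7: author = 2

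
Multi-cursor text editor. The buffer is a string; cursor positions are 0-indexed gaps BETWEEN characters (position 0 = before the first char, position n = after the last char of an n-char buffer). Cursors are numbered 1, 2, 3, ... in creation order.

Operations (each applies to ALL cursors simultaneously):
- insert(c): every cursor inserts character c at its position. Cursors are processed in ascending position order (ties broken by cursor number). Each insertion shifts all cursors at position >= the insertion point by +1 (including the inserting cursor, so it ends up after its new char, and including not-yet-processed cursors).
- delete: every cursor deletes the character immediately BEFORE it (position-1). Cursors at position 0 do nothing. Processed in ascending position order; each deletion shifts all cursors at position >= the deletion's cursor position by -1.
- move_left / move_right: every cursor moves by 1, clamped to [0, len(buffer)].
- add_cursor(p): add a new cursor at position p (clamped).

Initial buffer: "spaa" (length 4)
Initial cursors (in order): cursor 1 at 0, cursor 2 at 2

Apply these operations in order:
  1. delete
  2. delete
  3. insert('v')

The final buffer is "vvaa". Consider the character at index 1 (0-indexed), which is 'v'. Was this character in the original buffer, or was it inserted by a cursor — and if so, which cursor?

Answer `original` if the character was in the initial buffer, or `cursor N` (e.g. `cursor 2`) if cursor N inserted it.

After op 1 (delete): buffer="saa" (len 3), cursors c1@0 c2@1, authorship ...
After op 2 (delete): buffer="aa" (len 2), cursors c1@0 c2@0, authorship ..
After op 3 (insert('v')): buffer="vvaa" (len 4), cursors c1@2 c2@2, authorship 12..
Authorship (.=original, N=cursor N): 1 2 . .
Index 1: author = 2

Answer: cursor 2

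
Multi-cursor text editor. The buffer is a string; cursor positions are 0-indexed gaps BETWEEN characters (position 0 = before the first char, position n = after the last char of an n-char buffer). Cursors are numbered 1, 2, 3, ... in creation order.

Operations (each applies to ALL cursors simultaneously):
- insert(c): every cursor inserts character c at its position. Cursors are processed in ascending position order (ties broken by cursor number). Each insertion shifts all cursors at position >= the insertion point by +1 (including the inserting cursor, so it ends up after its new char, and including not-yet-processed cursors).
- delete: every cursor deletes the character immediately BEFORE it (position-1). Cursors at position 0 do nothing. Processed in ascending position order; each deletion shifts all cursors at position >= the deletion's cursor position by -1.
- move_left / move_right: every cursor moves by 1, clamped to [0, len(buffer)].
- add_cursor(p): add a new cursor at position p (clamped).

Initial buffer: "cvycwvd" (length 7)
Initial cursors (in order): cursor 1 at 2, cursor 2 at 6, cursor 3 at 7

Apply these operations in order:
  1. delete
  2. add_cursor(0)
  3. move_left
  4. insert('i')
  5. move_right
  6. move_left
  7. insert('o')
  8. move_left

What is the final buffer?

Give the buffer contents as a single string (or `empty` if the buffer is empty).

Answer: iioocyciioow

Derivation:
After op 1 (delete): buffer="cycw" (len 4), cursors c1@1 c2@4 c3@4, authorship ....
After op 2 (add_cursor(0)): buffer="cycw" (len 4), cursors c4@0 c1@1 c2@4 c3@4, authorship ....
After op 3 (move_left): buffer="cycw" (len 4), cursors c1@0 c4@0 c2@3 c3@3, authorship ....
After op 4 (insert('i')): buffer="iicyciiw" (len 8), cursors c1@2 c4@2 c2@7 c3@7, authorship 14...23.
After op 5 (move_right): buffer="iicyciiw" (len 8), cursors c1@3 c4@3 c2@8 c3@8, authorship 14...23.
After op 6 (move_left): buffer="iicyciiw" (len 8), cursors c1@2 c4@2 c2@7 c3@7, authorship 14...23.
After op 7 (insert('o')): buffer="iioocyciioow" (len 12), cursors c1@4 c4@4 c2@11 c3@11, authorship 1414...2323.
After op 8 (move_left): buffer="iioocyciioow" (len 12), cursors c1@3 c4@3 c2@10 c3@10, authorship 1414...2323.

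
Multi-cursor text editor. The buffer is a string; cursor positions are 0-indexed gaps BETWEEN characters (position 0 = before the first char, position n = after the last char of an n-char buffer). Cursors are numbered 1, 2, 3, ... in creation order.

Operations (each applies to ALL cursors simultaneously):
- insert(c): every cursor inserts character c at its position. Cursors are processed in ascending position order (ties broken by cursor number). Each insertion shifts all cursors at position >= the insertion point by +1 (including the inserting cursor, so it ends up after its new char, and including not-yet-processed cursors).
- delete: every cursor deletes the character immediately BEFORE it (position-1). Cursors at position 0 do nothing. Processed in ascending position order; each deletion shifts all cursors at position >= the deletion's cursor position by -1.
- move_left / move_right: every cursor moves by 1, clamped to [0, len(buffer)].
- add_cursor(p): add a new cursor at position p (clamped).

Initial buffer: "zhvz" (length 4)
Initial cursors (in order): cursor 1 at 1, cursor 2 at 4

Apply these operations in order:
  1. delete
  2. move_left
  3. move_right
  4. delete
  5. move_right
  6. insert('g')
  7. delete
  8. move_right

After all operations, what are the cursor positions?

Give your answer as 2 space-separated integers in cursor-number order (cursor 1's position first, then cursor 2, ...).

Answer: 0 0

Derivation:
After op 1 (delete): buffer="hv" (len 2), cursors c1@0 c2@2, authorship ..
After op 2 (move_left): buffer="hv" (len 2), cursors c1@0 c2@1, authorship ..
After op 3 (move_right): buffer="hv" (len 2), cursors c1@1 c2@2, authorship ..
After op 4 (delete): buffer="" (len 0), cursors c1@0 c2@0, authorship 
After op 5 (move_right): buffer="" (len 0), cursors c1@0 c2@0, authorship 
After op 6 (insert('g')): buffer="gg" (len 2), cursors c1@2 c2@2, authorship 12
After op 7 (delete): buffer="" (len 0), cursors c1@0 c2@0, authorship 
After op 8 (move_right): buffer="" (len 0), cursors c1@0 c2@0, authorship 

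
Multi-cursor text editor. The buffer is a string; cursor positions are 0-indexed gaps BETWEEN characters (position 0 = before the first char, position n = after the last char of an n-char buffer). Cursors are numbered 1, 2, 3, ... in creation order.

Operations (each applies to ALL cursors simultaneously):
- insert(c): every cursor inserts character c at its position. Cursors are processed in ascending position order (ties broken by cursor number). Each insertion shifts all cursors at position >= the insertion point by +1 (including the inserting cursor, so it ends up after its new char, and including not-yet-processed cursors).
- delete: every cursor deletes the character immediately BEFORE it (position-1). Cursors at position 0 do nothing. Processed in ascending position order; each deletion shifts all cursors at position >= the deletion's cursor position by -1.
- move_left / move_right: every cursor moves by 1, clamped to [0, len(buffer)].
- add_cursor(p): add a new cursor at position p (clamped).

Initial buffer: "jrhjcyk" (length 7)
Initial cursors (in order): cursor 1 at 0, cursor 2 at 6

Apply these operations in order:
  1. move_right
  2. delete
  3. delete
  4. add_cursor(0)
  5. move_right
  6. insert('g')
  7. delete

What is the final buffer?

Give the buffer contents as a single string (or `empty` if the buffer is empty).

Answer: rhjc

Derivation:
After op 1 (move_right): buffer="jrhjcyk" (len 7), cursors c1@1 c2@7, authorship .......
After op 2 (delete): buffer="rhjcy" (len 5), cursors c1@0 c2@5, authorship .....
After op 3 (delete): buffer="rhjc" (len 4), cursors c1@0 c2@4, authorship ....
After op 4 (add_cursor(0)): buffer="rhjc" (len 4), cursors c1@0 c3@0 c2@4, authorship ....
After op 5 (move_right): buffer="rhjc" (len 4), cursors c1@1 c3@1 c2@4, authorship ....
After op 6 (insert('g')): buffer="rgghjcg" (len 7), cursors c1@3 c3@3 c2@7, authorship .13...2
After op 7 (delete): buffer="rhjc" (len 4), cursors c1@1 c3@1 c2@4, authorship ....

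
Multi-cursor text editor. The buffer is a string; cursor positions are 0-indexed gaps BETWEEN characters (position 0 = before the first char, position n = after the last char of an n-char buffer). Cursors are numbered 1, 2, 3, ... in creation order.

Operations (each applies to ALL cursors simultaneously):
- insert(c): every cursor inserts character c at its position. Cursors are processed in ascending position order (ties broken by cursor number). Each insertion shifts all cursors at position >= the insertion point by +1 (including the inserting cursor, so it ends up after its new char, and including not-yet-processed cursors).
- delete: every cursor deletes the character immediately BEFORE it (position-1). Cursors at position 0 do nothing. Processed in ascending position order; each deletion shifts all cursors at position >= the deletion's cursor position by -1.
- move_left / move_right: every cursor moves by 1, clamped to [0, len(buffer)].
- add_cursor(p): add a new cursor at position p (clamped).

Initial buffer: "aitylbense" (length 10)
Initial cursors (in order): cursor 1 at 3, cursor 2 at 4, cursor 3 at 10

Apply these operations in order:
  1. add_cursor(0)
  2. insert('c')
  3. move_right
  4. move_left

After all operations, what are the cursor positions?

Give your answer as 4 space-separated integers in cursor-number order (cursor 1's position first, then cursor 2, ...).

Answer: 5 7 13 1

Derivation:
After op 1 (add_cursor(0)): buffer="aitylbense" (len 10), cursors c4@0 c1@3 c2@4 c3@10, authorship ..........
After op 2 (insert('c')): buffer="caitcyclbensec" (len 14), cursors c4@1 c1@5 c2@7 c3@14, authorship 4...1.2......3
After op 3 (move_right): buffer="caitcyclbensec" (len 14), cursors c4@2 c1@6 c2@8 c3@14, authorship 4...1.2......3
After op 4 (move_left): buffer="caitcyclbensec" (len 14), cursors c4@1 c1@5 c2@7 c3@13, authorship 4...1.2......3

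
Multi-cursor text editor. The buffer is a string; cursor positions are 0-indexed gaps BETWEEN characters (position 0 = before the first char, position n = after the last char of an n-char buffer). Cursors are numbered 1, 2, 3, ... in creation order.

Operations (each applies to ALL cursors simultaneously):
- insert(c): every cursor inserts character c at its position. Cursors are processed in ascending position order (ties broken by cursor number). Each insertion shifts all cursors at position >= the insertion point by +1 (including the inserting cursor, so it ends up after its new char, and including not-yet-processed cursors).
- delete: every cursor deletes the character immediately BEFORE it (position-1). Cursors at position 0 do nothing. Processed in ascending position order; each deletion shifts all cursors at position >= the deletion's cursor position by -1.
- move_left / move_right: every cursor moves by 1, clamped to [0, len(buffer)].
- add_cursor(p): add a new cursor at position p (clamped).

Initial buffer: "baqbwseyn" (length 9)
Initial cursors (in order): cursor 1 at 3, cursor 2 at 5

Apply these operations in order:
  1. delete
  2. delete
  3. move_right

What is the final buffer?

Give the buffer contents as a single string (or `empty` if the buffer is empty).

Answer: bseyn

Derivation:
After op 1 (delete): buffer="babseyn" (len 7), cursors c1@2 c2@3, authorship .......
After op 2 (delete): buffer="bseyn" (len 5), cursors c1@1 c2@1, authorship .....
After op 3 (move_right): buffer="bseyn" (len 5), cursors c1@2 c2@2, authorship .....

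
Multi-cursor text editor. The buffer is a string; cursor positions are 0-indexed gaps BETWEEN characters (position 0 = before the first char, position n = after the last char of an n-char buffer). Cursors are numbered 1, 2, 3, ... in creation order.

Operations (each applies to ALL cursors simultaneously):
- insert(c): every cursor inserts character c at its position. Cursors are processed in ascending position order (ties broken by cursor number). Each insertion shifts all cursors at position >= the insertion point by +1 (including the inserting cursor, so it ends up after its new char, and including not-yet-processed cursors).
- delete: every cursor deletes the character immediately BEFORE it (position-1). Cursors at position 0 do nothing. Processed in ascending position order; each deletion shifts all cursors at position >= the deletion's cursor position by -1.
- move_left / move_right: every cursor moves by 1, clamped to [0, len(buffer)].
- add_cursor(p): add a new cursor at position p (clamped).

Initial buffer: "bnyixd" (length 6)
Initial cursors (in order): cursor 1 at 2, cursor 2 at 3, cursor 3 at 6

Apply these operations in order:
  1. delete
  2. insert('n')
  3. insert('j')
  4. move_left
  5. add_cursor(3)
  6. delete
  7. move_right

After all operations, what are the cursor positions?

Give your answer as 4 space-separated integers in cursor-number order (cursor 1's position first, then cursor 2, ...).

Answer: 2 2 5 2

Derivation:
After op 1 (delete): buffer="bix" (len 3), cursors c1@1 c2@1 c3@3, authorship ...
After op 2 (insert('n')): buffer="bnnixn" (len 6), cursors c1@3 c2@3 c3@6, authorship .12..3
After op 3 (insert('j')): buffer="bnnjjixnj" (len 9), cursors c1@5 c2@5 c3@9, authorship .1212..33
After op 4 (move_left): buffer="bnnjjixnj" (len 9), cursors c1@4 c2@4 c3@8, authorship .1212..33
After op 5 (add_cursor(3)): buffer="bnnjjixnj" (len 9), cursors c4@3 c1@4 c2@4 c3@8, authorship .1212..33
After op 6 (delete): buffer="bjixj" (len 5), cursors c1@1 c2@1 c4@1 c3@4, authorship .2..3
After op 7 (move_right): buffer="bjixj" (len 5), cursors c1@2 c2@2 c4@2 c3@5, authorship .2..3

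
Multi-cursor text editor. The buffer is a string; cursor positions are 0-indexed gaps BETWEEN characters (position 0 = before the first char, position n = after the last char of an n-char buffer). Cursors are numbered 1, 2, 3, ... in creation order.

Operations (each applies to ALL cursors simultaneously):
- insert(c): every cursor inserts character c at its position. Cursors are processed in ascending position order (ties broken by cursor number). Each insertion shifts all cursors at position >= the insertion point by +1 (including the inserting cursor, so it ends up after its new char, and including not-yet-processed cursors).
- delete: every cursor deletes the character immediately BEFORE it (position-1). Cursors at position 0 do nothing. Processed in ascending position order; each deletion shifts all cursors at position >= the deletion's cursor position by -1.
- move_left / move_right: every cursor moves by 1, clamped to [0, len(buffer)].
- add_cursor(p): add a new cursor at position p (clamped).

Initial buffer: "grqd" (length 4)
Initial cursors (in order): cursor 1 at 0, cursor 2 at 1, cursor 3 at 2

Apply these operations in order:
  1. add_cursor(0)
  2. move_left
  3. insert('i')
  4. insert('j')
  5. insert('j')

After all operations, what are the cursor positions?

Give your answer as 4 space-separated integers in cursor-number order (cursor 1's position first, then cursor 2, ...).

Answer: 9 9 13 9

Derivation:
After op 1 (add_cursor(0)): buffer="grqd" (len 4), cursors c1@0 c4@0 c2@1 c3@2, authorship ....
After op 2 (move_left): buffer="grqd" (len 4), cursors c1@0 c2@0 c4@0 c3@1, authorship ....
After op 3 (insert('i')): buffer="iiigirqd" (len 8), cursors c1@3 c2@3 c4@3 c3@5, authorship 124.3...
After op 4 (insert('j')): buffer="iiijjjgijrqd" (len 12), cursors c1@6 c2@6 c4@6 c3@9, authorship 124124.33...
After op 5 (insert('j')): buffer="iiijjjjjjgijjrqd" (len 16), cursors c1@9 c2@9 c4@9 c3@13, authorship 124124124.333...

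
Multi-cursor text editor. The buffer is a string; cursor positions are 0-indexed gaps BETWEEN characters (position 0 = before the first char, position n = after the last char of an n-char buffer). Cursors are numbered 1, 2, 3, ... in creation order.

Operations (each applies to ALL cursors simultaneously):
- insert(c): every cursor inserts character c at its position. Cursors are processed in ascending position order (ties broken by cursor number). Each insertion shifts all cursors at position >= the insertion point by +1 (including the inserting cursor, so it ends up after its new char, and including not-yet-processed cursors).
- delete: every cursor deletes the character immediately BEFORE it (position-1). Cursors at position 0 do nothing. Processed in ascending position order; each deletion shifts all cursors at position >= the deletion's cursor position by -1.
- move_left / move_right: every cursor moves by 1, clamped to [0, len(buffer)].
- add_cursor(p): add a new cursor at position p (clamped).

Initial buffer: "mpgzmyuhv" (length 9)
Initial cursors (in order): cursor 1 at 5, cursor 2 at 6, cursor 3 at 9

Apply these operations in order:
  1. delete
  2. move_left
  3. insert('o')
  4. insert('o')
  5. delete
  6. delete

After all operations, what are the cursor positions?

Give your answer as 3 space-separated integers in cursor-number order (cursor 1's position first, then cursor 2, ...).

After op 1 (delete): buffer="mpgzuh" (len 6), cursors c1@4 c2@4 c3@6, authorship ......
After op 2 (move_left): buffer="mpgzuh" (len 6), cursors c1@3 c2@3 c3@5, authorship ......
After op 3 (insert('o')): buffer="mpgoozuoh" (len 9), cursors c1@5 c2@5 c3@8, authorship ...12..3.
After op 4 (insert('o')): buffer="mpgoooozuooh" (len 12), cursors c1@7 c2@7 c3@11, authorship ...1212..33.
After op 5 (delete): buffer="mpgoozuoh" (len 9), cursors c1@5 c2@5 c3@8, authorship ...12..3.
After op 6 (delete): buffer="mpgzuh" (len 6), cursors c1@3 c2@3 c3@5, authorship ......

Answer: 3 3 5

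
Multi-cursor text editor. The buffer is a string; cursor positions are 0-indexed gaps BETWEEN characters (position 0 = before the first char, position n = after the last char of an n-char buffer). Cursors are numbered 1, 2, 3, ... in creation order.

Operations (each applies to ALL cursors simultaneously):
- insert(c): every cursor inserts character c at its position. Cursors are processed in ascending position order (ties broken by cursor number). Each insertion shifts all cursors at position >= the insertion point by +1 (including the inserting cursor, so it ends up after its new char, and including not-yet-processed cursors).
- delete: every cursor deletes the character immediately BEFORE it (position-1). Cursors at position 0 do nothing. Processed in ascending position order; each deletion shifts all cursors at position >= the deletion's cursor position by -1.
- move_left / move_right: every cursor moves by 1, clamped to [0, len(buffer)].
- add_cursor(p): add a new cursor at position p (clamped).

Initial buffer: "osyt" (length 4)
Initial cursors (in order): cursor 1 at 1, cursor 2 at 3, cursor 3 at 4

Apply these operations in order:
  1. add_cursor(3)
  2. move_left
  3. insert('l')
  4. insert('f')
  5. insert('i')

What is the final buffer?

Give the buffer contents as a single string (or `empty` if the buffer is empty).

After op 1 (add_cursor(3)): buffer="osyt" (len 4), cursors c1@1 c2@3 c4@3 c3@4, authorship ....
After op 2 (move_left): buffer="osyt" (len 4), cursors c1@0 c2@2 c4@2 c3@3, authorship ....
After op 3 (insert('l')): buffer="losllylt" (len 8), cursors c1@1 c2@5 c4@5 c3@7, authorship 1..24.3.
After op 4 (insert('f')): buffer="lfosllffylft" (len 12), cursors c1@2 c2@8 c4@8 c3@11, authorship 11..2424.33.
After op 5 (insert('i')): buffer="lfiosllffiiylfit" (len 16), cursors c1@3 c2@11 c4@11 c3@15, authorship 111..242424.333.

Answer: lfiosllffiiylfit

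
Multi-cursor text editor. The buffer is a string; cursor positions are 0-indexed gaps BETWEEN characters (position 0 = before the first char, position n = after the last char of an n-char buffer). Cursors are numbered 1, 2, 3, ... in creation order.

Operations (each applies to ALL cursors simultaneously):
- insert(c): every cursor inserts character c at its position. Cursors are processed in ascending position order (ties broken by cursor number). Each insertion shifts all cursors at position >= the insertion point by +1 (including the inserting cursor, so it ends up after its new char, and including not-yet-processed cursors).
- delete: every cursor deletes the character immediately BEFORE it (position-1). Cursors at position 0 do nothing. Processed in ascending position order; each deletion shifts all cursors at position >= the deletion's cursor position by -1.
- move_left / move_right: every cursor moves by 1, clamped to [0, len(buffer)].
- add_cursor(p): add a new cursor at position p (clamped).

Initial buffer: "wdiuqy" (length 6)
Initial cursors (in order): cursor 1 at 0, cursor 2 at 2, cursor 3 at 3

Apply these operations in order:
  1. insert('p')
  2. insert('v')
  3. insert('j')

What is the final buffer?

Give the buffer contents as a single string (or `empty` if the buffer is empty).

Answer: pvjwdpvjipvjuqy

Derivation:
After op 1 (insert('p')): buffer="pwdpipuqy" (len 9), cursors c1@1 c2@4 c3@6, authorship 1..2.3...
After op 2 (insert('v')): buffer="pvwdpvipvuqy" (len 12), cursors c1@2 c2@6 c3@9, authorship 11..22.33...
After op 3 (insert('j')): buffer="pvjwdpvjipvjuqy" (len 15), cursors c1@3 c2@8 c3@12, authorship 111..222.333...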